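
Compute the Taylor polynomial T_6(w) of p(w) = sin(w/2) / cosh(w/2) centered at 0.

Divide the numerator series by the denominator series (power-series long division).
[w^0] = 0;  [w^1] = 1/2;  [w^2] = 0;  [w^3] = -1/12;  [w^4] = 0;  [w^5] = 3/320;  [w^6] = 0.

3*w^5/320 - w^3/12 + w/2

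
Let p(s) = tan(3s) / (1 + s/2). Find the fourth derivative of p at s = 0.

-117

Take the Cauchy product of the two expansions.
The coefficient of s^4 in the expansion is -39/8, so p^(4)(0) = 4! * (-39/8) = -117.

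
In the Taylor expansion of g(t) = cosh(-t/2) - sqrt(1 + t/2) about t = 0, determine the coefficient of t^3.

-1/128

Add the two expansions coefficient-wise.
g(0) = 0
g′(0) = -1/4
g′′(0) = 5/16
g′′′(0) = -3/64
Dividing each by k! gives the coefficients c_0, ..., c_3.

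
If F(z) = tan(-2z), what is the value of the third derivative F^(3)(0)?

-16

The coefficient of z^3 in the expansion is -8/3, so F′′′(0) = 3! * (-8/3) = -16.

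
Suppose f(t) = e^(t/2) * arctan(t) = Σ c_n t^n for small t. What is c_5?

103/640

Expand each factor separately, then convolve coefficients.
So c_5 = f^(5)(0)/5! = 103/640.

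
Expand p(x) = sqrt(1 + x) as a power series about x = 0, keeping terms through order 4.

[x^0] = 1;  [x^1] = 1/2;  [x^2] = -1/8;  [x^3] = 1/16;  [x^4] = -5/128.

-5*x^4/128 + x^3/16 - x^2/8 + x/2 + 1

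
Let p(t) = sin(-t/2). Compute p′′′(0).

The coefficient of t^3 in the expansion is 1/48, so p′′′(0) = 3! * (1/48) = 1/8.

1/8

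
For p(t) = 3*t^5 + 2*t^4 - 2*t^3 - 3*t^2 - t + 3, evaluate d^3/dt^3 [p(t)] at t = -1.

120

Apply the Taylor formula c_k = f^(k)(a)/k!.
From the series, [(t + 1)^3] p = 20; multiply by 3! = 6 to get 120.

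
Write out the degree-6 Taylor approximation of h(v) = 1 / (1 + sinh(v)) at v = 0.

77*v^6/45 - 181*v^5/120 + 4*v^4/3 - 7*v^3/6 + v^2 - v + 1

Expand as Σ (-1)^k u^k with u equal to the inner function's series.
h(0) = 1
h′(0) = -1
h′′(0) = 2
h′′′(0) = -7
h^(4)(0) = 32
h^(5)(0) = -181
h^(6)(0) = 1232
Dividing each by k! gives the coefficients c_0, ..., c_6.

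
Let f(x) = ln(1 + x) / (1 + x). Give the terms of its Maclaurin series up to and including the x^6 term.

-49*x^6/20 + 137*x^5/60 - 25*x^4/12 + 11*x^3/6 - 3*x^2/2 + x

Expand each factor separately, then convolve coefficients.
f(0) = 0
f′(0) = 1
f′′(0) = -3
f′′′(0) = 11
f^(4)(0) = -50
f^(5)(0) = 274
f^(6)(0) = -1764
Dividing each by k! gives the coefficients c_0, ..., c_6.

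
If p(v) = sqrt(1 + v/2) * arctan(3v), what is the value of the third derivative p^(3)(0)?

Multiply the two series term by term and collect like powers.
From the series, [v^3] p = -291/32; multiply by 3! = 6 to get -873/16.

-873/16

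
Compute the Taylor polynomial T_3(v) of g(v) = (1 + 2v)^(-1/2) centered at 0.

-5*v^3/2 + 3*v^2/2 - v + 1

g(0) = 1
g′(0) = -1
g′′(0) = 3
g′′′(0) = -15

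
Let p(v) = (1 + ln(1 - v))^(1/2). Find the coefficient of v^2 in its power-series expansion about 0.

-3/8

Plug the Maclaurin series of the inner function into that of the outer and collect terms.
p(0) = 1
p′(0) = -1/2
p′′(0) = -3/4
So c_2 = p′′(0)/2! = -3/8.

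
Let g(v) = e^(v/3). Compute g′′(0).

From the series, [v^2] g = 1/18; multiply by 2! = 2 to get 1/9.

1/9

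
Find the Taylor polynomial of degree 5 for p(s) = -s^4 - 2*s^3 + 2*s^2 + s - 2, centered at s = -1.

p(-1) = 0
p′(-1) = -5
p′′(-1) = 4
p′′′(-1) = 12
p^(4)(-1) = -24
p^(5)(-1) = 0

-(s + 1)^4 + 2*(s + 1)^3 + 2*(s + 1)^2 - 5*(s + 1)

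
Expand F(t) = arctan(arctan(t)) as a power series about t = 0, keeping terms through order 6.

Plug the Maclaurin series of the inner function into that of the outer and collect terms.

11*t^5/15 - 2*t^3/3 + t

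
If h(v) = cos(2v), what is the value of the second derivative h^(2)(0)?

-4

The coefficient of v^2 in the expansion is -2, so h′′(0) = 2! * (-2) = -4.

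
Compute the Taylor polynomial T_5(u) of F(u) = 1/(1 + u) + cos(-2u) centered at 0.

-u^5 + 5*u^4/3 - u^3 - u^2 - u + 2

Expand each term separately and add.
F(0) = 2
F′(0) = -1
F′′(0) = -2
F′′′(0) = -6
F^(4)(0) = 40
F^(5)(0) = -120
Then c_k = F^(k)(0)/k! gives each Taylor coefficient.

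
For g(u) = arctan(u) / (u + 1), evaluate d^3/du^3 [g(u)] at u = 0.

Use 1/(1 - r) = Σ r^k on the denominator, then take the Cauchy product.
From the series, [u^3] g = 2/3; multiply by 3! = 6 to get 4.

4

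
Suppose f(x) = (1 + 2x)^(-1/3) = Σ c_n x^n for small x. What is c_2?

Compute the successive derivatives at the expansion point and divide by k!.
f(0) = 1
f′(0) = -2/3
f′′(0) = 16/9
So c_2 = f′′(0)/2! = 8/9.

8/9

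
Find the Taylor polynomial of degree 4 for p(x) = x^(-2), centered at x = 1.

5*(x - 1)^4 - 4*(x - 1)^3 + 3*(x - 1)^2 - 2*(x - 1) + 1

Use the known series and substitute for the argument.
p(1) = 1
p′(1) = -2
p′′(1) = 6
p′′′(1) = -24
p^(4)(1) = 120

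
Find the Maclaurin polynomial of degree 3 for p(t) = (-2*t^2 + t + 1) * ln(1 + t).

-13*t^3/6 + t^2/2 + t

Shift and add copies of the series according to the polynomial's terms.
p(0) = 0
p′(0) = 1
p′′(0) = 1
p′′′(0) = -13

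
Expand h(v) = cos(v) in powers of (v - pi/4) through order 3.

sqrt(2)*(v - pi/4)^3/12 - sqrt(2)*(v - pi/4)^2/4 - sqrt(2)*(v - pi/4)/2 + sqrt(2)/2

Differentiate repeatedly and evaluate at the center.
[(v - pi/4)^0] = sqrt(2)/2;  [(v - pi/4)^1] = -sqrt(2)/2;  [(v - pi/4)^2] = -sqrt(2)/4;  [(v - pi/4)^3] = sqrt(2)/12.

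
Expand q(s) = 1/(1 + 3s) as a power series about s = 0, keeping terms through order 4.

81*s^4 - 27*s^3 + 9*s^2 - 3*s + 1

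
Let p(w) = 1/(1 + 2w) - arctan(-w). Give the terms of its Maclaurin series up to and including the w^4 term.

16*w^4 - 25*w^3/3 + 4*w^2 - w + 1

Add the two expansions coefficient-wise.
p(0) = 1
p′(0) = -1
p′′(0) = 8
p′′′(0) = -50
p^(4)(0) = 384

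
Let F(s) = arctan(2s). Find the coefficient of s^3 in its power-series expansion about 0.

-8/3

[s^0] = 0;  [s^1] = 2;  [s^2] = 0;  [s^3] = -8/3.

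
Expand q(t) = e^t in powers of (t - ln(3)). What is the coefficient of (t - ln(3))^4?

1/8

q(ln(3)) = 3
q′(ln(3)) = 3
q′′(ln(3)) = 3
q′′′(ln(3)) = 3
q^(4)(ln(3)) = 3
So c_4 = q^(4)(ln(3))/4! = 1/8.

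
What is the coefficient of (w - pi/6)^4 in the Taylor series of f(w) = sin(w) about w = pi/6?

1/48

Compute the successive derivatives at the expansion point and divide by k!.
[(w - pi/6)^0] = 1/2;  [(w - pi/6)^1] = sqrt(3)/2;  [(w - pi/6)^2] = -1/4;  [(w - pi/6)^3] = -sqrt(3)/12;  [(w - pi/6)^4] = 1/48.
So c_4 = f^(4)(pi/6)/4! = 1/48.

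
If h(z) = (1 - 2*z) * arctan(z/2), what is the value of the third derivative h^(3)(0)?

Multiply each power in the prefactor through the base expansion.
The coefficient of z^3 in the expansion is -1/24, so h′′′(0) = 3! * (-1/24) = -1/4.

-1/4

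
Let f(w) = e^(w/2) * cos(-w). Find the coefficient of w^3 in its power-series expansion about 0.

Expand each factor separately, then convolve coefficients.
f(0) = 1
f′(0) = 1/2
f′′(0) = -3/4
f′′′(0) = -11/8
Then c_k = f^(k)(0)/k! gives each Taylor coefficient.

-11/48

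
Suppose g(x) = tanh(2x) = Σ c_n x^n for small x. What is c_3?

-8/3

g(0) = 0
g′(0) = 2
g′′(0) = 0
g′′′(0) = -16
So c_3 = g′′′(0)/3! = -8/3.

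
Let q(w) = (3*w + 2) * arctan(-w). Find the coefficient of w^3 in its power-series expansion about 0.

Shift and add copies of the series according to the polynomial's terms.
[w^0] = 0;  [w^1] = -2;  [w^2] = -3;  [w^3] = 2/3.
So c_3 = q′′′(0)/3! = 2/3.

2/3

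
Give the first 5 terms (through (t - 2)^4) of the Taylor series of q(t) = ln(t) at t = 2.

-(t - 2)^4/64 + (t - 2)^3/24 - (t - 2)^2/8 + (t - 2)/2 + ln(2)

Compute the successive derivatives at the expansion point and divide by k!.
q(2) = ln(2)
q′(2) = 1/2
q′′(2) = -1/4
q′′′(2) = 1/4
q^(4)(2) = -3/8
The Taylor polynomial is Σ q^(k)(2)/k! · (t - 2)^k.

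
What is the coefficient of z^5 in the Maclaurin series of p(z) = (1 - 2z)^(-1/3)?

2912/729

Differentiate repeatedly and evaluate at the center.
So c_5 = p^(5)(0)/5! = 2912/729.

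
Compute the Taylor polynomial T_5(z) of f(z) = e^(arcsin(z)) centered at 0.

z^5/6 + 5*z^4/24 + z^3/3 + z^2/2 + z + 1

Substitute the inner expansion into the outer series and collect powers.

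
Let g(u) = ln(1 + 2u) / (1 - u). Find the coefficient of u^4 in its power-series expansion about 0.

Expand each factor separately, then convolve coefficients.
g(0) = 0
g′(0) = 2
g′′(0) = 0
g′′′(0) = 16
g^(4)(0) = -32
So c_4 = g^(4)(0)/4! = -4/3.

-4/3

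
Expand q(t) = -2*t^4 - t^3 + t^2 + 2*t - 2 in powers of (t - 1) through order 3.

q(1) = -2
q′(1) = -7
q′′(1) = -28
q′′′(1) = -54
Dividing each by k! gives the coefficients c_0, ..., c_3.

-9*(t - 1)^3 - 14*(t - 1)^2 - 7*(t - 1) - 2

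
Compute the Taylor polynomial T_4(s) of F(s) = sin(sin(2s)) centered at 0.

Plug the Maclaurin series of the inner function into that of the outer and collect terms.
F(0) = 0
F′(0) = 2
F′′(0) = 0
F′′′(0) = -16
F^(4)(0) = 0

-8*s^3/3 + 2*s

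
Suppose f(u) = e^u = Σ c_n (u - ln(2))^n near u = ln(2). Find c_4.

1/12

Use the known series and substitute for the argument.
[(u - ln(2))^0] = 2;  [(u - ln(2))^1] = 2;  [(u - ln(2))^2] = 1;  [(u - ln(2))^3] = 1/3;  [(u - ln(2))^4] = 1/12.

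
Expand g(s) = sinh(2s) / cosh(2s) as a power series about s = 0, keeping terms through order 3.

-8*s^3/3 + 2*s

Write the quotient as an unknown series and match coefficients against numerator = denominator · series.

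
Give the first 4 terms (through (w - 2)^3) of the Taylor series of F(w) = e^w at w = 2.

F(2) = e^(2)
F′(2) = e^(2)
F′′(2) = e^(2)
F′′′(2) = e^(2)
Then c_k = F^(k)(2)/k! gives each Taylor coefficient.

(w - 2)^3*e^(2)/6 + (w - 2)^2*e^(2)/2 + (w - 2)*e^(2) + e^(2)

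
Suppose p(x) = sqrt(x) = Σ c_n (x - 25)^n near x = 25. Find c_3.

[(x - 25)^0] = 5;  [(x - 25)^1] = 1/10;  [(x - 25)^2] = -1/1000;  [(x - 25)^3] = 1/50000.

1/50000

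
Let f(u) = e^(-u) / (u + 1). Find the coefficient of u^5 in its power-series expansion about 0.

Use 1/(1 - r) = Σ r^k on the denominator, then take the Cauchy product.
So c_5 = f^(5)(0)/5! = -163/60.

-163/60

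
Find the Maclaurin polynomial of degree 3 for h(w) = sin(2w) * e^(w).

-w^3/3 + 2*w^2 + 2*w

Write out both Maclaurin series and multiply, keeping only the needed powers.
h(0) = 0
h′(0) = 2
h′′(0) = 4
h′′′(0) = -2
Then c_k = h^(k)(0)/k! gives each Taylor coefficient.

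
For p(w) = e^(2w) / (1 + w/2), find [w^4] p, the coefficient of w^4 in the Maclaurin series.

Multiply the two series term by term and collect like powers.

5/16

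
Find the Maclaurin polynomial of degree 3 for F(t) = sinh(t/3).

t^3/162 + t/3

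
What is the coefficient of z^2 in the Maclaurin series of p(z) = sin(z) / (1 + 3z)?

-3

Write out both Maclaurin series and multiply, keeping only the needed powers.
p(0) = 0
p′(0) = 1
p′′(0) = -6
Then c_k = p^(k)(0)/k! gives each Taylor coefficient.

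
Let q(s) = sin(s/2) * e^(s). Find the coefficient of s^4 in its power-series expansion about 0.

1/16

Expand each factor separately, then convolve coefficients.
q(0) = 0
q′(0) = 1/2
q′′(0) = 1
q′′′(0) = 11/8
q^(4)(0) = 3/2
So c_4 = q^(4)(0)/4! = 1/16.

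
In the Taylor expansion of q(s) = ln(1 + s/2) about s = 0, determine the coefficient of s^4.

-1/64

q(0) = 0
q′(0) = 1/2
q′′(0) = -1/4
q′′′(0) = 1/4
q^(4)(0) = -3/8
Then c_k = q^(k)(0)/k! gives each Taylor coefficient.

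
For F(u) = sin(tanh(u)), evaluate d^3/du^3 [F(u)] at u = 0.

-3

Compose series: expand the inner function first, then feed it into the outer expansion.
From the series, [u^3] F = -1/2; multiply by 3! = 6 to get -3.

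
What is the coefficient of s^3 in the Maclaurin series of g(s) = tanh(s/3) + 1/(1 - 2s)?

Add the two expansions coefficient-wise.
[s^0] = 1;  [s^1] = 7/3;  [s^2] = 4;  [s^3] = 647/81.

647/81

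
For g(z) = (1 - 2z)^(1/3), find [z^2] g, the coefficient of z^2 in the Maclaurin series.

Differentiate repeatedly and evaluate at the center.
g(0) = 1
g′(0) = -2/3
g′′(0) = -8/9

-4/9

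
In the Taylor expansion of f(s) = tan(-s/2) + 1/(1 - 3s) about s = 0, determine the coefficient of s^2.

Expand each term separately and add.
f(0) = 1
f′(0) = 5/2
f′′(0) = 18
So c_2 = f′′(0)/2! = 9.

9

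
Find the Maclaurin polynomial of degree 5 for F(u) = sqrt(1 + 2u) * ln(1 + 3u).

Take the Cauchy product of the two expansions.
[u^0] = 0;  [u^1] = 3;  [u^2] = -3/2;  [u^3] = 3;  [u^4] = -15/2;  [u^5] = 789/40.

789*u^5/40 - 15*u^4/2 + 3*u^3 - 3*u^2/2 + 3*u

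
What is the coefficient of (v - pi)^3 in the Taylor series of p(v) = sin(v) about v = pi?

1/6

c_3 = p′′′(pi)/3! = 1/6.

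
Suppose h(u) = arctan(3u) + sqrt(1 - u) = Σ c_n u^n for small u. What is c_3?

-145/16

Combine the two series term by term.
h(0) = 1
h′(0) = 5/2
h′′(0) = -1/4
h′′′(0) = -435/8
So c_3 = h′′′(0)/3! = -145/16.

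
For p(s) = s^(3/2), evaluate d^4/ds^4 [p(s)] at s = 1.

From the series, [(s - 1)^4] p = 3/128; multiply by 4! = 24 to get 9/16.

9/16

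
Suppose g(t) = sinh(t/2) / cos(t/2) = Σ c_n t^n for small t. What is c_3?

Invert the denominator's series and multiply.

1/12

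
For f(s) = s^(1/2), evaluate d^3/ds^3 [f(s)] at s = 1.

3/8

The coefficient of (s - 1)^3 in the expansion is 1/16, so f′′′(1) = 3! * (1/16) = 3/8.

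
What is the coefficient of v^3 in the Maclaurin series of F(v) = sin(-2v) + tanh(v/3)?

107/81

Combine the two series term by term.
F(0) = 0
F′(0) = -5/3
F′′(0) = 0
F′′′(0) = 214/27
So c_3 = F′′′(0)/3! = 107/81.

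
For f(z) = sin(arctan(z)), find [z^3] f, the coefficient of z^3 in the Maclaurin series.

Let u equal the inner series; expand the outer function in u and truncate.
f(0) = 0
f′(0) = 1
f′′(0) = 0
f′′′(0) = -3
Dividing each by k! gives the coefficients c_0, ..., c_3.

-1/2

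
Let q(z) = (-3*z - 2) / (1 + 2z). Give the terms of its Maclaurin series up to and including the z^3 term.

4*z^3 - 2*z^2 + z - 2

Distribute the polynomial across the series and collect like powers.
[z^0] = -2;  [z^1] = 1;  [z^2] = -2;  [z^3] = 4.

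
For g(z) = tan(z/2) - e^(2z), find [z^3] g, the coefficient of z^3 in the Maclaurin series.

Expand each term separately and add.
g(0) = -1
g′(0) = -3/2
g′′(0) = -4
g′′′(0) = -31/4

-31/24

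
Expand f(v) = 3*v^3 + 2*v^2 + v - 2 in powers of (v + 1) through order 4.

3*(v + 1)^3 - 7*(v + 1)^2 + 6*(v + 1) - 4

f(-1) = -4
f′(-1) = 6
f′′(-1) = -14
f′′′(-1) = 18
f^(4)(-1) = 0
Dividing each by k! gives the coefficients c_0, ..., c_4.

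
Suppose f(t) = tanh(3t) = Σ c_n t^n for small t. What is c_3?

-9

f(0) = 0
f′(0) = 3
f′′(0) = 0
f′′′(0) = -54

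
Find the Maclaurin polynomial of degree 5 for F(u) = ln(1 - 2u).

-32*u^5/5 - 4*u^4 - 8*u^3/3 - 2*u^2 - 2*u

F(0) = 0
F′(0) = -2
F′′(0) = -4
F′′′(0) = -16
F^(4)(0) = -96
F^(5)(0) = -768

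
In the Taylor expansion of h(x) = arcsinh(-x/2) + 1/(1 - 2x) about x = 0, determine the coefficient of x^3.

Combine the two series term by term.
So c_3 = h′′′(0)/3! = 385/48.

385/48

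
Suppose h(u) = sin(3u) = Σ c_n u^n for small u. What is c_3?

[u^0] = 0;  [u^1] = 3;  [u^2] = 0;  [u^3] = -9/2.

-9/2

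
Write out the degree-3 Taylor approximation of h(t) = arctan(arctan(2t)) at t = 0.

Plug the Maclaurin series of the inner function into that of the outer and collect terms.

-16*t^3/3 + 2*t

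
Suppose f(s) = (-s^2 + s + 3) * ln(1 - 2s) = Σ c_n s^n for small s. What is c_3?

-8

Shift and add copies of the series according to the polynomial's terms.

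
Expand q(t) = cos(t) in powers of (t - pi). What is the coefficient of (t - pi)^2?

1/2

[(t - pi)^0] = -1;  [(t - pi)^1] = 0;  [(t - pi)^2] = 1/2.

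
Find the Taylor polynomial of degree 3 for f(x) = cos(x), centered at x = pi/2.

(x - pi/2)^3/6 - (x - pi/2)

Differentiate repeatedly and evaluate at the center.
f(pi/2) = 0
f′(pi/2) = -1
f′′(pi/2) = 0
f′′′(pi/2) = 1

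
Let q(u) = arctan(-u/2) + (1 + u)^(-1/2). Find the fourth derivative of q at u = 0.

105/16

Combine the two series term by term.
The coefficient of u^4 in the expansion is 35/128, so q^(4)(0) = 4! * (35/128) = 105/16.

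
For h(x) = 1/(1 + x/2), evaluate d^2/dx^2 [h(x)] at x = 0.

From the series, [x^2] h = 1/4; multiply by 2! = 2 to get 1/2.

1/2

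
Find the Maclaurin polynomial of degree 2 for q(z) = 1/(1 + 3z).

9*z^2 - 3*z + 1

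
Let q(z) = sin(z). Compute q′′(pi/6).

-1/2

The coefficient of (z - pi/6)^2 in the expansion is -1/4, so q′′(pi/6) = 2! * (-1/4) = -1/2.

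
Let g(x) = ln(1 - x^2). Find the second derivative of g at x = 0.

The coefficient of x^2 in the expansion is -1, so g′′(0) = 2! * (-1) = -2.

-2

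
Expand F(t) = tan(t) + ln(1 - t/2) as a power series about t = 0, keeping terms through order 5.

Expand each term separately and add.

61*t^5/480 - t^4/64 + 7*t^3/24 - t^2/8 + t/2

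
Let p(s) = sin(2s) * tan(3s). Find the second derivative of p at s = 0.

Write out both Maclaurin series and multiply, keeping only the needed powers.
From the series, [s^2] p = 6; multiply by 2! = 2 to get 12.

12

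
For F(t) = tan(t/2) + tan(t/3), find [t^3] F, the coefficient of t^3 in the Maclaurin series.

Add the two expansions coefficient-wise.
F(0) = 0
F′(0) = 5/6
F′′(0) = 0
F′′′(0) = 35/108

35/648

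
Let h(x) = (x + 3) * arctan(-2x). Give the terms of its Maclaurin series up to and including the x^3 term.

Distribute the polynomial across the series and collect like powers.
h(0) = 0
h′(0) = -6
h′′(0) = -4
h′′′(0) = 48

8*x^3 - 2*x^2 - 6*x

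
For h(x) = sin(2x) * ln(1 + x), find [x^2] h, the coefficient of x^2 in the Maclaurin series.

Take the Cauchy product of the two expansions.
h(0) = 0
h′(0) = 0
h′′(0) = 4

2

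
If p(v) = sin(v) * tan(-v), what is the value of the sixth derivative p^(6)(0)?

Write out both Maclaurin series and multiply, keeping only the needed powers.
From the series, [v^6] p = -31/360; multiply by 6! = 720 to get -62.

-62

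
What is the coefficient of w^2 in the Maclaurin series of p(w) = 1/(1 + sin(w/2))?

Let u equal the inner series; expand the outer function in u and truncate.
p(0) = 1
p′(0) = -1/2
p′′(0) = 1/2
Dividing each by k! gives the coefficients c_0, ..., c_2.

1/4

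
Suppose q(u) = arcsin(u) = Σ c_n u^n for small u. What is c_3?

1/6

Apply the Taylor formula c_k = f^(k)(a)/k!.
q(0) = 0
q′(0) = 1
q′′(0) = 0
q′′′(0) = 1
The Taylor polynomial is Σ q^(k)(0)/k! · u^k.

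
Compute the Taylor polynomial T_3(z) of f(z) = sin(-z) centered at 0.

[z^0] = 0;  [z^1] = -1;  [z^2] = 0;  [z^3] = 1/6.

z^3/6 - z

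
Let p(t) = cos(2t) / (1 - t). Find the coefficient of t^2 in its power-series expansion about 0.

Multiply the two series term by term and collect like powers.

-1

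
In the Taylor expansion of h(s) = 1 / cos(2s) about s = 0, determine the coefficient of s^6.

244/45

Divide the numerator series by the denominator series (power-series long division).
[s^0] = 1;  [s^1] = 0;  [s^2] = 2;  [s^3] = 0;  [s^4] = 10/3;  [s^5] = 0;  [s^6] = 244/45.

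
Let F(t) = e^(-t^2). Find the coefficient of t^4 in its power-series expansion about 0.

1/2

F(0) = 1
F′(0) = 0
F′′(0) = -2
F′′′(0) = 0
F^(4)(0) = 12
Dividing each by k! gives the coefficients c_0, ..., c_4.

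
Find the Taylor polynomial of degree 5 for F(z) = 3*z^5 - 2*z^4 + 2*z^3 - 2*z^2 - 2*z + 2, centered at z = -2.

3*(z + 2)^5 - 32*(z + 2)^4 + 138*(z + 2)^3 - 302*(z + 2)^2 + 334*(z + 2) - 146

F(-2) = -146
F′(-2) = 334
F′′(-2) = -604
F′′′(-2) = 828
F^(4)(-2) = -768
F^(5)(-2) = 360
Dividing each by k! gives the coefficients c_0, ..., c_5.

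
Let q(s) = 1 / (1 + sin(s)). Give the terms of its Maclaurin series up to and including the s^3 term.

-5*s^3/6 + s^2 - s + 1

Use the geometric series for the reciprocal, then substitute.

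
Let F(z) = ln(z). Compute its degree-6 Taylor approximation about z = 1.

Compute the successive derivatives at the expansion point and divide by k!.
F(1) = 0
F′(1) = 1
F′′(1) = -1
F′′′(1) = 2
F^(4)(1) = -6
F^(5)(1) = 24
F^(6)(1) = -120

-(z - 1)^6/6 + (z - 1)^5/5 - (z - 1)^4/4 + (z - 1)^3/3 - (z - 1)^2/2 + (z - 1)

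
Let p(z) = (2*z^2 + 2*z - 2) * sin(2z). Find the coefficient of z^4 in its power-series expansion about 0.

Shift and add copies of the series according to the polynomial's terms.

-8/3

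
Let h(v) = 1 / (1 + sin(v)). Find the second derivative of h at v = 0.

2

Write 1/(1+u) = 1 - u + u^2 - u^3 + ... and substitute the series for u.
From the series, [v^2] h = 1; multiply by 2! = 2 to get 2.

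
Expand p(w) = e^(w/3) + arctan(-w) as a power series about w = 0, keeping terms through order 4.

Add the two expansions coefficient-wise.

w^4/1944 + 55*w^3/162 + w^2/18 - 2*w/3 + 1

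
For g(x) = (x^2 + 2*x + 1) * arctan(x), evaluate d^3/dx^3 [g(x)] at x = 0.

Shift and add copies of the series according to the polynomial's terms.
From the series, [x^3] g = 2/3; multiply by 3! = 6 to get 4.

4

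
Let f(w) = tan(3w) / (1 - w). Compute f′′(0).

Expand each factor separately, then convolve coefficients.
The coefficient of w^2 in the expansion is 3, so f′′(0) = 2! * (3) = 6.

6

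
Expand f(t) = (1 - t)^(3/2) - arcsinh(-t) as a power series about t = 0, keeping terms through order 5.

Expand each term separately and add.
[t^0] = 1;  [t^1] = -1/2;  [t^2] = 3/8;  [t^3] = -5/48;  [t^4] = 3/128;  [t^5] = 111/1280.

111*t^5/1280 + 3*t^4/128 - 5*t^3/48 + 3*t^2/8 - t/2 + 1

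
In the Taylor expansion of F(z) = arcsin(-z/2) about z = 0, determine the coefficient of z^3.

Differentiate repeatedly and evaluate at the center.
[z^0] = 0;  [z^1] = -1/2;  [z^2] = 0;  [z^3] = -1/48.
So c_3 = F′′′(0)/3! = -1/48.

-1/48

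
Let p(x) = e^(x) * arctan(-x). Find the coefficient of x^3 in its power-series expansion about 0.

Write out both Maclaurin series and multiply, keeping only the needed powers.
p(0) = 0
p′(0) = -1
p′′(0) = -2
p′′′(0) = -1
So c_3 = p′′′(0)/3! = -1/6.

-1/6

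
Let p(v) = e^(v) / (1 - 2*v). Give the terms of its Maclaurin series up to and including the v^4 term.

Use 1/(1 - r) = Σ r^k on the denominator, then take the Cauchy product.
[v^0] = 1;  [v^1] = 3;  [v^2] = 13/2;  [v^3] = 79/6;  [v^4] = 211/8.

211*v^4/8 + 79*v^3/6 + 13*v^2/2 + 3*v + 1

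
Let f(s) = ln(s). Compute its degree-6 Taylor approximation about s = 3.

-(s - 3)^6/4374 + (s - 3)^5/1215 - (s - 3)^4/324 + (s - 3)^3/81 - (s - 3)^2/18 + (s - 3)/3 + ln(3)

f(3) = ln(3)
f′(3) = 1/3
f′′(3) = -1/9
f′′′(3) = 2/27
f^(4)(3) = -2/27
f^(5)(3) = 8/81
f^(6)(3) = -40/243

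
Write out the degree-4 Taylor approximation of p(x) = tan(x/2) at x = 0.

[x^0] = 0;  [x^1] = 1/2;  [x^2] = 0;  [x^3] = 1/24;  [x^4] = 0.

x^3/24 + x/2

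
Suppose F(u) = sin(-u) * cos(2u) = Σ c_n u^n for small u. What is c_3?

Expand each factor separately, then convolve coefficients.
F(0) = 0
F′(0) = -1
F′′(0) = 0
F′′′(0) = 13
The Taylor polynomial is Σ F^(k)(0)/k! · u^k.

13/6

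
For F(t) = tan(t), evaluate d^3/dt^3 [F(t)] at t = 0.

Differentiate repeatedly and evaluate at the center.
The coefficient of t^3 in the expansion is 1/3, so F′′′(0) = 3! * (1/3) = 2.

2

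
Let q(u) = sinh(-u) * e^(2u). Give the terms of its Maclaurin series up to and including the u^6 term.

-91*u^6/180 - 121*u^5/120 - 5*u^4/3 - 13*u^3/6 - 2*u^2 - u

Write out both Maclaurin series and multiply, keeping only the needed powers.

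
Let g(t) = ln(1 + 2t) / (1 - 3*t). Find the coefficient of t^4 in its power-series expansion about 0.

40

Expand 1/(denominator) as a geometric series and multiply by the numerator's series.
g(0) = 0
g′(0) = 2
g′′(0) = 8
g′′′(0) = 88
g^(4)(0) = 960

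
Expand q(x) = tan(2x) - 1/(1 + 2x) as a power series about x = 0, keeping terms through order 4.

Combine the two series term by term.
q(0) = -1
q′(0) = 4
q′′(0) = -8
q′′′(0) = 64
q^(4)(0) = -384

-16*x^4 + 32*x^3/3 - 4*x^2 + 4*x - 1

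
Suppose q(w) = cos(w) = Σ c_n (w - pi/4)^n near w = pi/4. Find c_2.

Use the known series and substitute for the argument.
q(pi/4) = sqrt(2)/2
q′(pi/4) = -sqrt(2)/2
q′′(pi/4) = -sqrt(2)/2

-sqrt(2)/4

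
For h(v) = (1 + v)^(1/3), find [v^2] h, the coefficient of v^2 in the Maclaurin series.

-1/9

h(0) = 1
h′(0) = 1/3
h′′(0) = -2/9
So c_2 = h′′(0)/2! = -1/9.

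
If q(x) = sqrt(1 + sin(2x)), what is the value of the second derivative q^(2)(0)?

-1

Compose series: expand the inner function first, then feed it into the outer expansion.
The coefficient of x^2 in the expansion is -1/2, so q′′(0) = 2! * (-1/2) = -1.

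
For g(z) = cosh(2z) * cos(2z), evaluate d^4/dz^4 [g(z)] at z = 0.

Expand each factor separately, then convolve coefficients.
The coefficient of z^4 in the expansion is -8/3, so g^(4)(0) = 4! * (-8/3) = -64.

-64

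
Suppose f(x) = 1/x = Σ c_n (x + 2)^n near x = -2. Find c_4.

f(-2) = -1/2
f′(-2) = -1/4
f′′(-2) = -1/4
f′′′(-2) = -3/8
f^(4)(-2) = -3/4
So c_4 = f^(4)(-2)/4! = -1/32.

-1/32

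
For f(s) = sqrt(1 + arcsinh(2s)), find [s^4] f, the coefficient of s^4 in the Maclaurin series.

1/24

Plug the Maclaurin series of the inner function into that of the outer and collect terms.
f(0) = 1
f′(0) = 1
f′′(0) = -1
f′′′(0) = -1
f^(4)(0) = 1
So c_4 = f^(4)(0)/4! = 1/24.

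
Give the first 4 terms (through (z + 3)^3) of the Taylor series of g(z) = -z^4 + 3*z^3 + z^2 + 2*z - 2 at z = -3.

15*(z + 3)^3 - 80*(z + 3)^2 + 185*(z + 3) - 161

g(-3) = -161
g′(-3) = 185
g′′(-3) = -160
g′′′(-3) = 90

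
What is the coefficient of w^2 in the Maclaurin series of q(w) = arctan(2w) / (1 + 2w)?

Take the Cauchy product of the two expansions.
q(0) = 0
q′(0) = 2
q′′(0) = -8
So c_2 = q′′(0)/2! = -4.

-4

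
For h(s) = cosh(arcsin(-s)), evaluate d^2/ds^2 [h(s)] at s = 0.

1

Plug the Maclaurin series of the inner function into that of the outer and collect terms.
From the series, [s^2] h = 1/2; multiply by 2! = 2 to get 1.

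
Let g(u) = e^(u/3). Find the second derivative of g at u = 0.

1/9

From the series, [u^2] g = 1/18; multiply by 2! = 2 to get 1/9.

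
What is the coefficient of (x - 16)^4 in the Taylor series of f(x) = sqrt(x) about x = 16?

Use the known series and substitute for the argument.
So c_4 = f^(4)(16)/4! = -5/2097152.

-5/2097152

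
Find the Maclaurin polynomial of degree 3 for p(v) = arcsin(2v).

Compute the successive derivatives at the expansion point and divide by k!.
p(0) = 0
p′(0) = 2
p′′(0) = 0
p′′′(0) = 8
Dividing each by k! gives the coefficients c_0, ..., c_3.

4*v^3/3 + 2*v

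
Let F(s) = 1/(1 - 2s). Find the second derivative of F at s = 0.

The coefficient of s^2 in the expansion is 4, so F′′(0) = 2! * (4) = 8.

8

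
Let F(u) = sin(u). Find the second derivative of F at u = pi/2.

-1

From the series, [(u - pi/2)^2] F = -1/2; multiply by 2! = 2 to get -1.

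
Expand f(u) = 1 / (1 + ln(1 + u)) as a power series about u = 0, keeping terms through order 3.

Write 1/(1+u) = 1 - u + u^2 - u^3 + ... and substitute the series for u.
[u^0] = 1;  [u^1] = -1;  [u^2] = 3/2;  [u^3] = -7/3.

-7*u^3/3 + 3*u^2/2 - u + 1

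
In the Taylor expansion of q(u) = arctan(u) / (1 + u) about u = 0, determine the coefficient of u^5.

13/15

Take the Cauchy product of the two expansions.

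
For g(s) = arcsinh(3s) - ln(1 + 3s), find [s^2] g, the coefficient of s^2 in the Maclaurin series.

Expand each term separately and add.
g(0) = 0
g′(0) = 0
g′′(0) = 9
So c_2 = g′′(0)/2! = 9/2.

9/2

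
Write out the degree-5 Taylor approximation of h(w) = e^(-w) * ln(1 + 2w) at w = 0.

Take the Cauchy product of the two expansions.
h(0) = 0
h′(0) = 2
h′′(0) = -8
h′′′(0) = 34
h^(4)(0) = -192
h^(5)(0) = 1458

243*w^5/20 - 8*w^4 + 17*w^3/3 - 4*w^2 + 2*w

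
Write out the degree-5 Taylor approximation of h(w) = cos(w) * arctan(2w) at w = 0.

Multiply the two series term by term and collect like powers.
h(0) = 0
h′(0) = 2
h′′(0) = 0
h′′′(0) = -22
h^(4)(0) = 0
h^(5)(0) = 938

469*w^5/60 - 11*w^3/3 + 2*w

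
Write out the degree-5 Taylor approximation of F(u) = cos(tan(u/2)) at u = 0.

-7*u^4/384 - u^2/8 + 1

Substitute the inner expansion into the outer series and collect powers.
[u^0] = 1;  [u^1] = 0;  [u^2] = -1/8;  [u^3] = 0;  [u^4] = -7/384;  [u^5] = 0.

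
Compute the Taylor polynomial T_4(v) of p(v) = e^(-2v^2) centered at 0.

2*v^4 - 2*v^2 + 1

p(0) = 1
p′(0) = 0
p′′(0) = -4
p′′′(0) = 0
p^(4)(0) = 48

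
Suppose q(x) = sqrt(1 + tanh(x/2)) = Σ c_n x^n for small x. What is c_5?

Let u equal the inner series; expand the outer function in u and truncate.
q(0) = 1
q′(0) = 1/4
q′′(0) = -1/16
q′′′(0) = -5/64
q^(4)(0) = 17/256
q^(5)(0) = 121/1024
Dividing each by k! gives the coefficients c_0, ..., c_5.

121/122880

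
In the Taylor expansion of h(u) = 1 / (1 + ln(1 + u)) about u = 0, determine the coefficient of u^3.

-7/3

Expand as Σ (-1)^k u^k with u equal to the inner function's series.
[u^0] = 1;  [u^1] = -1;  [u^2] = 3/2;  [u^3] = -7/3.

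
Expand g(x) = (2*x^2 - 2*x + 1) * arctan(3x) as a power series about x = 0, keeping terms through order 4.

Shift and add copies of the series according to the polynomial's terms.
[x^0] = 0;  [x^1] = 3;  [x^2] = -6;  [x^3] = -3;  [x^4] = 18.

18*x^4 - 3*x^3 - 6*x^2 + 3*x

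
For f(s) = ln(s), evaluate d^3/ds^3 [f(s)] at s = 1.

2

Use the known series and substitute for the argument.
From the series, [(s - 1)^3] f = 1/3; multiply by 3! = 6 to get 2.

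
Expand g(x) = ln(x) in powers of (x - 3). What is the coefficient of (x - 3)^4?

-1/324

g(3) = ln(3)
g′(3) = 1/3
g′′(3) = -1/9
g′′′(3) = 2/27
g^(4)(3) = -2/27
So c_4 = g^(4)(3)/4! = -1/324.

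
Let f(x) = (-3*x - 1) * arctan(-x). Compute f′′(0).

6

Multiply each power in the prefactor through the base expansion.
The coefficient of x^2 in the expansion is 3, so f′′(0) = 2! * (3) = 6.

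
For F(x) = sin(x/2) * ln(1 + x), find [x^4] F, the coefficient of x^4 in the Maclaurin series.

Multiply the two series term by term and collect like powers.
F(0) = 0
F′(0) = 0
F′′(0) = 1
F′′′(0) = -3/2
F^(4)(0) = 7/2
Dividing each by k! gives the coefficients c_0, ..., c_4.

7/48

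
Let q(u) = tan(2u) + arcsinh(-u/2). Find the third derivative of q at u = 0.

129/8

Expand each term separately and add.
The coefficient of u^3 in the expansion is 43/16, so q′′′(0) = 3! * (43/16) = 129/8.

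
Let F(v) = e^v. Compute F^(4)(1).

The coefficient of (v - 1)^4 in the expansion is e/24, so F^(4)(1) = 4! * (e/24) = e.

e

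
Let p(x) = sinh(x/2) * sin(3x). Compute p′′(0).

3

Multiply the two series term by term and collect like powers.
From the series, [x^2] p = 3/2; multiply by 2! = 2 to get 3.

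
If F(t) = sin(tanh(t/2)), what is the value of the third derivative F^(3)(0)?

Plug the Maclaurin series of the inner function into that of the outer and collect terms.
From the series, [t^3] F = -1/16; multiply by 3! = 6 to get -3/8.

-3/8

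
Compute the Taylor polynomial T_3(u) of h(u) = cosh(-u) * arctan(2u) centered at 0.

Multiply the two series term by term and collect like powers.
h(0) = 0
h′(0) = 2
h′′(0) = 0
h′′′(0) = -10

-5*u^3/3 + 2*u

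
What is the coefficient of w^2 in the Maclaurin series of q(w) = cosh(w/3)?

Compute the successive derivatives at the expansion point and divide by k!.
So c_2 = q′′(0)/2! = 1/18.

1/18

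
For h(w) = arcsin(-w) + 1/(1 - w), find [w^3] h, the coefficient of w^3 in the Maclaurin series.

5/6

Expand each term separately and add.
[w^0] = 1;  [w^1] = 0;  [w^2] = 1;  [w^3] = 5/6.
So c_3 = h′′′(0)/3! = 5/6.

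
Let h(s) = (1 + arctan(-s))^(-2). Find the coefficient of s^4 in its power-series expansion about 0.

3

Let u equal the inner series; expand the outer function in u and truncate.
[s^0] = 1;  [s^1] = 2;  [s^2] = 3;  [s^3] = 10/3;  [s^4] = 3.
So c_4 = h^(4)(0)/4! = 3.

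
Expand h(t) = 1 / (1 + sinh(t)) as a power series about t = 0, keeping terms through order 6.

Use the geometric series for the reciprocal, then substitute.
[t^0] = 1;  [t^1] = -1;  [t^2] = 1;  [t^3] = -7/6;  [t^4] = 4/3;  [t^5] = -181/120;  [t^6] = 77/45.

77*t^6/45 - 181*t^5/120 + 4*t^4/3 - 7*t^3/6 + t^2 - t + 1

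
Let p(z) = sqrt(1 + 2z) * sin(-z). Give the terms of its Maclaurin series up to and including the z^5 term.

Expand each factor separately, then convolve coefficients.
p(0) = 0
p′(0) = -1
p′′(0) = -2
p′′′(0) = 4
p^(4)(0) = -8
p^(5)(0) = 64
The Taylor polynomial is Σ p^(k)(0)/k! · z^k.

8*z^5/15 - z^4/3 + 2*z^3/3 - z^2 - z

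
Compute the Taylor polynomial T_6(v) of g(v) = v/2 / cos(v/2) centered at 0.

Write the quotient as an unknown series and match coefficients against numerator = denominator · series.
g(0) = 0
g′(0) = 1/2
g′′(0) = 0
g′′′(0) = 3/8
g^(4)(0) = 0
g^(5)(0) = 25/32
g^(6)(0) = 0

5*v^5/768 + v^3/16 + v/2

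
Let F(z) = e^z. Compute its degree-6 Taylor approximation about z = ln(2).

(z - ln(2))^6/360 + (z - ln(2))^5/60 + (z - ln(2))^4/12 + (z - ln(2))^3/3 + (z - ln(2))^2 + 2*(z - ln(2)) + 2

Differentiate repeatedly and evaluate at the center.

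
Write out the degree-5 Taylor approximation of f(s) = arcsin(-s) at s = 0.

-3*s^5/40 - s^3/6 - s

f(0) = 0
f′(0) = -1
f′′(0) = 0
f′′′(0) = -1
f^(4)(0) = 0
f^(5)(0) = -9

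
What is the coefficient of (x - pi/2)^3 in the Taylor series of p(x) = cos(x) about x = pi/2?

1/6

Compute the successive derivatives at the expansion point and divide by k!.
p(pi/2) = 0
p′(pi/2) = -1
p′′(pi/2) = 0
p′′′(pi/2) = 1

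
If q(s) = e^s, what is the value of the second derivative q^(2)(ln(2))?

2

The coefficient of (s - ln(2))^2 in the expansion is 1, so q′′(ln(2)) = 2! * (1) = 2.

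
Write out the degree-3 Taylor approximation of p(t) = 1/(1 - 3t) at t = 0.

27*t^3 + 9*t^2 + 3*t + 1

[t^0] = 1;  [t^1] = 3;  [t^2] = 9;  [t^3] = 27.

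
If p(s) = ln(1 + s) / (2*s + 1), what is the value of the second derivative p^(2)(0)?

Multiply the numerator's expansion by the denominator's geometric series.
From the series, [s^2] p = -5/2; multiply by 2! = 2 to get -5.

-5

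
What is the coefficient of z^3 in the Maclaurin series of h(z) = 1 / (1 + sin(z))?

-5/6

Write 1/(1+u) = 1 - u + u^2 - u^3 + ... and substitute the series for u.
[z^0] = 1;  [z^1] = -1;  [z^2] = 1;  [z^3] = -5/6.
So c_3 = h′′′(0)/3! = -5/6.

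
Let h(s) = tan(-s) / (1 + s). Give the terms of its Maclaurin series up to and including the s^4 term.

Expand each factor separately, then convolve coefficients.
[s^0] = 0;  [s^1] = -1;  [s^2] = 1;  [s^3] = -4/3;  [s^4] = 4/3.

4*s^4/3 - 4*s^3/3 + s^2 - s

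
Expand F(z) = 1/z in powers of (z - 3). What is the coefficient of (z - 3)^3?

c_3 = F′′′(3)/3! = -1/81.

-1/81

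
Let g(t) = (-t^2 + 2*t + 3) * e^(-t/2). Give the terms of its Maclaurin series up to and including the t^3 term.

11*t^3/16 - 13*t^2/8 + t/2 + 3

Shift and add copies of the series according to the polynomial's terms.
[t^0] = 3;  [t^1] = 1/2;  [t^2] = -13/8;  [t^3] = 11/16.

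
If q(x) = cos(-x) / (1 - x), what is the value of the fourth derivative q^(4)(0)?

13

Multiply the two series term by term and collect like powers.
The coefficient of x^4 in the expansion is 13/24, so q^(4)(0) = 4! * (13/24) = 13.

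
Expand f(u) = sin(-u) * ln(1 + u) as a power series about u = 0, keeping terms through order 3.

Take the Cauchy product of the two expansions.
f(0) = 0
f′(0) = 0
f′′(0) = -2
f′′′(0) = 3
Dividing each by k! gives the coefficients c_0, ..., c_3.

u^3/2 - u^2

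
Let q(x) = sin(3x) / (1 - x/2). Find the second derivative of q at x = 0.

3

Write out both Maclaurin series and multiply, keeping only the needed powers.
From the series, [x^2] q = 3/2; multiply by 2! = 2 to get 3.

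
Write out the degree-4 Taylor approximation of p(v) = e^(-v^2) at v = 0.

v^4/2 - v^2 + 1

Use the known series and substitute for the argument.
p(0) = 1
p′(0) = 0
p′′(0) = -2
p′′′(0) = 0
p^(4)(0) = 12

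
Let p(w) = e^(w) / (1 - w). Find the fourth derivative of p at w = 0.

Use 1/(1 - r) = Σ r^k on the denominator, then take the Cauchy product.
The coefficient of w^4 in the expansion is 65/24, so p^(4)(0) = 4! * (65/24) = 65.

65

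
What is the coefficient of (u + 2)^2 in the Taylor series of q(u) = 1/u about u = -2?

[(u + 2)^0] = -1/2;  [(u + 2)^1] = -1/4;  [(u + 2)^2] = -1/8.

-1/8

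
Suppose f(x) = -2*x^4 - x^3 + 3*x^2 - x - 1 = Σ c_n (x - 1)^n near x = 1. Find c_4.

-2

[(x - 1)^0] = -2;  [(x - 1)^1] = -6;  [(x - 1)^2] = -12;  [(x - 1)^3] = -9;  [(x - 1)^4] = -2.
So c_4 = f^(4)(1)/4! = -2.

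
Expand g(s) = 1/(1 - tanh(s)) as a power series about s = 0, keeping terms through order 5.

2*s^5/15 + s^4/3 + 2*s^3/3 + s^2 + s + 1

Substitute the inner expansion into the outer series and collect powers.
g(0) = 1
g′(0) = 1
g′′(0) = 2
g′′′(0) = 4
g^(4)(0) = 8
g^(5)(0) = 16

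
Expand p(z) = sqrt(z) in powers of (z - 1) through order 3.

Compute the successive derivatives at the expansion point and divide by k!.
p(1) = 1
p′(1) = 1/2
p′′(1) = -1/4
p′′′(1) = 3/8

(z - 1)^3/16 - (z - 1)^2/8 + (z - 1)/2 + 1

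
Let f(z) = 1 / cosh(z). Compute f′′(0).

Divide the numerator series by the denominator series (power-series long division).
The coefficient of z^2 in the expansion is -1/2, so f′′(0) = 2! * (-1/2) = -1.

-1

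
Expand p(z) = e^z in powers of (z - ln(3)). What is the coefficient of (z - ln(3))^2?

3/2

p(ln(3)) = 3
p′(ln(3)) = 3
p′′(ln(3)) = 3
So c_2 = p′′(ln(3))/2! = 3/2.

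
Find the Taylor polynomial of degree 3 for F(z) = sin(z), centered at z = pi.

[(z - pi)^0] = 0;  [(z - pi)^1] = -1;  [(z - pi)^2] = 0;  [(z - pi)^3] = 1/6.

(z - pi)^3/6 - (z - pi)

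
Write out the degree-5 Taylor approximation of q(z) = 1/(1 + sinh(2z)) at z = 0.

-724*z^5/15 + 64*z^4/3 - 28*z^3/3 + 4*z^2 - 2*z + 1

Compose series: expand the inner function first, then feed it into the outer expansion.
q(0) = 1
q′(0) = -2
q′′(0) = 8
q′′′(0) = -56
q^(4)(0) = 512
q^(5)(0) = -5792
Dividing each by k! gives the coefficients c_0, ..., c_5.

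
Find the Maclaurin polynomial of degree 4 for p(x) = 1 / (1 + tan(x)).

5*x^4/3 - 4*x^3/3 + x^2 - x + 1

Write 1/(1+u) = 1 - u + u^2 - u^3 + ... and substitute the series for u.
[x^0] = 1;  [x^1] = -1;  [x^2] = 1;  [x^3] = -4/3;  [x^4] = 5/3.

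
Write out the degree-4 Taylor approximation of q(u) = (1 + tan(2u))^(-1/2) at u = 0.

67*u^4/8 - 23*u^3/6 + 3*u^2/2 - u + 1

Let u equal the inner series; expand the outer function in u and truncate.
[u^0] = 1;  [u^1] = -1;  [u^2] = 3/2;  [u^3] = -23/6;  [u^4] = 67/8.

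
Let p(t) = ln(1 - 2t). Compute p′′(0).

Compute the successive derivatives at the expansion point and divide by k!.
The coefficient of t^2 in the expansion is -2, so p′′(0) = 2! * (-2) = -4.

-4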